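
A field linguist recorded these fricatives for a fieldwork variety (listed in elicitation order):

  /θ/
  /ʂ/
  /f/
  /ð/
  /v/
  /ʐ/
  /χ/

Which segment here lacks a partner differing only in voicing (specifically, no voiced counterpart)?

/χ/

Labiodental: /f/ ~ /v/
Dental: /θ/ ~ /ð/
Retroflex: /ʂ/ ~ /ʐ/
Uvular: only /χ/ (voiceless); no voiced partner.
So /χ/ is the unpaired segment.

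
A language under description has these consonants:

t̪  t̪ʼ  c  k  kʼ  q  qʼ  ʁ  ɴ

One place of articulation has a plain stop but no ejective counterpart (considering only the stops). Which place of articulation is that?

palatal

Plain: /t̪/ (dental), /c/ (palatal), /k/ (velar), /q/ (uvular).
Ejective: /t̪ʼ/ (dental), /kʼ/ (velar), /qʼ/ (uvular).
Every place of articulation has an ejective member except palatal, where /cʼ/ would be expected.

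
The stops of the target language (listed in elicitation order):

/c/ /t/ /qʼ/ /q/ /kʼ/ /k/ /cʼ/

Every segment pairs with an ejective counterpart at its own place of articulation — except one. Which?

Palatal: /c/ ~ /cʼ/
Velar: /k/ ~ /kʼ/
Uvular: /q/ ~ /qʼ/
Alveolar: only /t/ (plain); no ejective partner.
So /t/ is the unpaired segment.

/t/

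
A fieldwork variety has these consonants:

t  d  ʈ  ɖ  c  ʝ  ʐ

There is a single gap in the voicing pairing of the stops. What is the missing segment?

/ɟ/

alveolar: voiceless /t/, voiced /d/.
retroflex: voiceless /ʈ/, voiced /ɖ/.
palatal: voiceless /c/, voiced —.
The palatal row has no voiced member, so the gap is the voiced palatal stop /ɟ/.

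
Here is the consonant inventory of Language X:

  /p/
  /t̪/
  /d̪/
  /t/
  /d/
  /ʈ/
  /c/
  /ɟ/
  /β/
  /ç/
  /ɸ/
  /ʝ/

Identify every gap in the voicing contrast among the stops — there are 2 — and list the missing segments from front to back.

/b/, /ɖ/

bilabial: voiceless /p/, voiced —.
dental: voiceless /t̪/, voiced /d̪/.
alveolar: voiceless /t/, voiced /d/.
retroflex: voiceless /ʈ/, voiced —.
palatal: voiceless /c/, voiced /ɟ/.
Gaps, from front to back: bilabial lacks voiced (/b/); retroflex lacks voiced (/ɖ/).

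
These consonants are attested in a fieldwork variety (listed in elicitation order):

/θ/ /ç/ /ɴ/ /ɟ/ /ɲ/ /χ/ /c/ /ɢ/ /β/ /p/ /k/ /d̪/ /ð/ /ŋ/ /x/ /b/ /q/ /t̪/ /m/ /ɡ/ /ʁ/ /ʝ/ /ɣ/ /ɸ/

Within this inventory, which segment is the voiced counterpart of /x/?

/ɣ/

/x/ is a voiceless velar fricative.
The voiced counterpart is a voiced velar fricative — in this inventory, /ɣ/.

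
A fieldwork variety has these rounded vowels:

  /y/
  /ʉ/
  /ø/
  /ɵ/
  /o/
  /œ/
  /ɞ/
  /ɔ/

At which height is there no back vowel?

high

Front: /y/ (high), /ø/ (high-mid), /œ/ (low-mid).
Central: /ʉ/ (high), /ɵ/ (high-mid), /ɞ/ (low-mid).
Back: /o/ (high-mid), /ɔ/ (low-mid).
Every height has a back member except high, where /u/ would be expected.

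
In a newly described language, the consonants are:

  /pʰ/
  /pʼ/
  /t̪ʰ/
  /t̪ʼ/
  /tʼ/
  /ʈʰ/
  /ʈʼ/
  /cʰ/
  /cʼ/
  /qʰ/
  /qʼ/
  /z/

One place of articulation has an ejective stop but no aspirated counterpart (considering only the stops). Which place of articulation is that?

Aspirated: /pʰ/ (bilabial), /t̪ʰ/ (dental), /ʈʰ/ (retroflex), /cʰ/ (palatal), /qʰ/ (uvular).
Ejective: /pʼ/ (bilabial), /t̪ʼ/ (dental), /tʼ/ (alveolar), /ʈʼ/ (retroflex), /cʼ/ (palatal), /qʼ/ (uvular).
Every place of articulation has an aspirated member except alveolar, where /tʰ/ would be expected.

alveolar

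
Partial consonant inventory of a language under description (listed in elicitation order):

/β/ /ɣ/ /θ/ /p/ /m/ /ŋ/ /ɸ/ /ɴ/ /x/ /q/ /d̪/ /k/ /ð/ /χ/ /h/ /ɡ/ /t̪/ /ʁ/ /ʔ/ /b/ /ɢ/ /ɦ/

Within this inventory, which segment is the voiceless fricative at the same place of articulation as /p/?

/p/ is a voiceless bilabial stop.
The voiceless fricative at the same place is a voiceless bilabial fricative — in this inventory, /ɸ/.

/ɸ/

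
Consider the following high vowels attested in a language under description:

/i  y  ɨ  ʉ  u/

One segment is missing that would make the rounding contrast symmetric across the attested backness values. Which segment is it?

/ɯ/

backness          unrounded  rounded 
front             i         y       
central           ɨ         ʉ       
back              —         u       
The back row has no unrounded member, so the gap is the back unrounded vowel /ɯ/.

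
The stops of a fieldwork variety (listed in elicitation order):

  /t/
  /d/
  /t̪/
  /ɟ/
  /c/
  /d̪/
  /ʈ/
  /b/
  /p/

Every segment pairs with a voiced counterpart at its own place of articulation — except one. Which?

/ʈ/

Bilabial: /p/ ~ /b/
Dental: /t̪/ ~ /d̪/
Alveolar: /t/ ~ /d/
Palatal: /c/ ~ /ɟ/
Retroflex: only /ʈ/ (voiceless); no voiced partner.
So /ʈ/ is the unpaired segment.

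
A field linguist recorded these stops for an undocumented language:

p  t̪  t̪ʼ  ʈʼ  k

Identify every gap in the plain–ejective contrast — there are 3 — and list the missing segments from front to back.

/pʼ/, /ʈ/, /kʼ/

bilabial: plain /p/, ejective —.
dental: plain /t̪/, ejective /t̪ʼ/.
retroflex: plain —, ejective /ʈʼ/.
velar: plain /k/, ejective —.
Gaps, from front to back: bilabial lacks ejective (/pʼ/); retroflex lacks plain (/ʈ/); velar lacks ejective (/kʼ/).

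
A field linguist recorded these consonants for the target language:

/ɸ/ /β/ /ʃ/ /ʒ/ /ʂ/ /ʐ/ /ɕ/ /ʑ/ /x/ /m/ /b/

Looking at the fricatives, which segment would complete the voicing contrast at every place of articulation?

/ɣ/

place of articulation  voiceless  voiced  
bilabial          ɸ         β       
postalveolar      ʃ         ʒ       
retroflex         ʂ         ʐ       
alveolo-palatal   ɕ         ʑ       
velar             x         —       
The velar row has no voiced member, so the gap is the voiced velar fricative /ɣ/.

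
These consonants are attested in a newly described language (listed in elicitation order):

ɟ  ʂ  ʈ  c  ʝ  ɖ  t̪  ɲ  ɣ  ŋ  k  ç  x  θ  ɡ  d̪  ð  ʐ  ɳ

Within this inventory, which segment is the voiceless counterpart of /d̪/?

/d̪/ is a voiced dental stop.
The voiceless counterpart is a voiceless dental stop — in this inventory, /t̪/.

/t̪/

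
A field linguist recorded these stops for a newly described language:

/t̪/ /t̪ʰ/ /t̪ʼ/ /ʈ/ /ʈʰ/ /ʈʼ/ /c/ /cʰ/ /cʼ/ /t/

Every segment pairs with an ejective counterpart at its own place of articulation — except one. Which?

/t/

Dental: /t̪/ ~ /t̪ʰ/ ~ /t̪ʼ/
Retroflex: /ʈ/ ~ /ʈʰ/ ~ /ʈʼ/
Palatal: /c/ ~ /cʰ/ ~ /cʼ/
Alveolar: only /t/ (plain); no ejective partner.
So /t/ is the unpaired segment.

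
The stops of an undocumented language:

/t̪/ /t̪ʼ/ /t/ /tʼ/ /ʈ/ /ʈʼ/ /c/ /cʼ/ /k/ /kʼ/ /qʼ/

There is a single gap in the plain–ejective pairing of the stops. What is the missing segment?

place of articulation  plain     ejective
dental            t̪        t̪ʼ     
alveolar          t         tʼ      
retroflex         ʈ         ʈʼ      
palatal           c         cʼ      
velar             k         kʼ      
uvular            —         qʼ      
The uvular row has no plain member, so the gap is the plain uvular stop /q/.

/q/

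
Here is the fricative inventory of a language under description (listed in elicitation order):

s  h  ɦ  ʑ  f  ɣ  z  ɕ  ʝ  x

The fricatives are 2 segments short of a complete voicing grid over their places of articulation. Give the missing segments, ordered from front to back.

labiodental: voiceless /f/, voiced —.
alveolar: voiceless /s/, voiced /z/.
alveolo-palatal: voiceless /ɕ/, voiced /ʑ/.
palatal: voiceless —, voiced /ʝ/.
velar: voiceless /x/, voiced /ɣ/.
glottal: voiceless /h/, voiced /ɦ/.
Gaps, from front to back: labiodental lacks voiced (/v/); palatal lacks voiceless (/ç/).

/v/, /ç/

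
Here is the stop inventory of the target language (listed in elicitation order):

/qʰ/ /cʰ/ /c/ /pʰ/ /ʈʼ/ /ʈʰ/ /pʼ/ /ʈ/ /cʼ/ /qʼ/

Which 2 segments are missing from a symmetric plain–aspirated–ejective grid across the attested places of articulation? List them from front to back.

bilabial: plain —, aspirated /pʰ/, ejective /pʼ/.
retroflex: plain /ʈ/, aspirated /ʈʰ/, ejective /ʈʼ/.
palatal: plain /c/, aspirated /cʰ/, ejective /cʼ/.
uvular: plain —, aspirated /qʰ/, ejective /qʼ/.
Gaps, from front to back: bilabial lacks plain (/p/); uvular lacks plain (/q/).

/p/, /q/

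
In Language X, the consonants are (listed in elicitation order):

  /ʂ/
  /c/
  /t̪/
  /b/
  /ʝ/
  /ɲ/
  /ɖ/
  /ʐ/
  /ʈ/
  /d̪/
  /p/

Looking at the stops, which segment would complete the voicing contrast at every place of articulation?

/ɟ/

Voiceless: /p/ (bilabial), /t̪/ (dental), /ʈ/ (retroflex), /c/ (palatal).
Voiced: /b/ (bilabial), /d̪/ (dental), /ɖ/ (retroflex).
The palatal row has no voiced member, so the gap is the voiced palatal stop /ɟ/.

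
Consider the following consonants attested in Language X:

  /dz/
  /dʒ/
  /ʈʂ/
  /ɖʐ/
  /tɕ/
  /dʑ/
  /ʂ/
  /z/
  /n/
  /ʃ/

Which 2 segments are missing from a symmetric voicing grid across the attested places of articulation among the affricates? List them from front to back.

Voiceless: /ʈʂ/ (retroflex), /tɕ/ (alveolo-palatal).
Voiced: /dz/ (alveolar), /dʒ/ (postalveolar), /ɖʐ/ (retroflex), /dʑ/ (alveolo-palatal).
Gaps, from front to back: alveolar lacks voiceless (/ts/); postalveolar lacks voiceless (/tʃ/).

/ts/, /tʃ/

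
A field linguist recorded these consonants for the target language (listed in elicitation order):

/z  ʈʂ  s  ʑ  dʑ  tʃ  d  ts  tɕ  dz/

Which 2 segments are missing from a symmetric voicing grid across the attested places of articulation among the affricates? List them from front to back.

/dʒ/, /ɖʐ/

Voiceless: /ts/ (alveolar), /tʃ/ (postalveolar), /ʈʂ/ (retroflex), /tɕ/ (alveolo-palatal).
Voiced: /dz/ (alveolar), /dʑ/ (alveolo-palatal).
Gaps, from front to back: postalveolar lacks voiced (/dʒ/); retroflex lacks voiced (/ɖʐ/).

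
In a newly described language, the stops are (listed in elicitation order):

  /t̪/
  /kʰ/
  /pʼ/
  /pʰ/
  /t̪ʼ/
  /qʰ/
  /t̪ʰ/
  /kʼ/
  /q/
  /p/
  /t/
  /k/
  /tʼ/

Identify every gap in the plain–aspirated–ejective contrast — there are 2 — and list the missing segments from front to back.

/tʰ/, /qʼ/

bilabial: plain /p/, aspirated /pʰ/, ejective /pʼ/.
dental: plain /t̪/, aspirated /t̪ʰ/, ejective /t̪ʼ/.
alveolar: plain /t/, aspirated —, ejective /tʼ/.
velar: plain /k/, aspirated /kʰ/, ejective /kʼ/.
uvular: plain /q/, aspirated /qʰ/, ejective —.
Gaps, from front to back: alveolar lacks aspirated (/tʰ/); uvular lacks ejective (/qʼ/).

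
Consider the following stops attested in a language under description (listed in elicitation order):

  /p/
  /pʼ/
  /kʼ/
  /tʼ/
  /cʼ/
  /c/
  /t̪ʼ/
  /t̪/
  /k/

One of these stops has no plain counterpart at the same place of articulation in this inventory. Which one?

Bilabial: /p/ ~ /pʼ/
Dental: /t̪/ ~ /t̪ʼ/
Palatal: /c/ ~ /cʼ/
Velar: /k/ ~ /kʼ/
Alveolar: only /tʼ/ (ejective); no plain partner.
So /tʼ/ is the unpaired segment.

/tʼ/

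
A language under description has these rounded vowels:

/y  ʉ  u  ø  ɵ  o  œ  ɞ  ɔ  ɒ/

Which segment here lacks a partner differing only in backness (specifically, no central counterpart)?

/ɒ/

High: /y/ ~ /ʉ/ ~ /u/
High-mid: /ø/ ~ /ɵ/ ~ /o/
Low-mid: /œ/ ~ /ɞ/ ~ /ɔ/
Low: only /ɒ/ (back); no central partner.
So /ɒ/ is the unpaired segment.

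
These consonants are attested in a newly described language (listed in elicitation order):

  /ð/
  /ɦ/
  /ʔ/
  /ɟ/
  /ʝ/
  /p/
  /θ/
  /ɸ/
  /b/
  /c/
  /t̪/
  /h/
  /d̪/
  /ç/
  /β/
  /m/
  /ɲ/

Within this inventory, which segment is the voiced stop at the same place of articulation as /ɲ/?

/ɟ/

/ɲ/ is a palatal nasal.
The voiced stop at the same place is a voiced palatal stop — in this inventory, /ɟ/.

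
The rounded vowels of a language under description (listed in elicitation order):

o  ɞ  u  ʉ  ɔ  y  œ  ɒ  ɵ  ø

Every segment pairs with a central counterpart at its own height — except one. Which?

/ɒ/

High: /y/ ~ /ʉ/ ~ /u/
High-mid: /ø/ ~ /ɵ/ ~ /o/
Low-mid: /œ/ ~ /ɞ/ ~ /ɔ/
Low: only /ɒ/ (back); no central partner.
So /ɒ/ is the unpaired segment.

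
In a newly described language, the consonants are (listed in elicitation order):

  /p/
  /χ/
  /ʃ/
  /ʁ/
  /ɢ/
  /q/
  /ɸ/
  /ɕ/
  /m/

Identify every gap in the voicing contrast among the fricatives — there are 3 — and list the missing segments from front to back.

place of articulation  voiceless  voiced  
bilabial          ɸ         —       
postalveolar      ʃ         —       
alveolo-palatal   ɕ         —       
uvular            χ         ʁ       
Gaps, from front to back: bilabial lacks voiced (/β/); postalveolar lacks voiced (/ʒ/); alveolo-palatal lacks voiced (/ʑ/).

/β/, /ʒ/, /ʑ/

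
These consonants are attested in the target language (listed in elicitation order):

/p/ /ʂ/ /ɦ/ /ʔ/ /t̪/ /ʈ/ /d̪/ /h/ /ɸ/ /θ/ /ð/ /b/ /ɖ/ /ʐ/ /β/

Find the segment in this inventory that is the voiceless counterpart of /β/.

/β/ is a voiced bilabial fricative.
The voiceless counterpart is a voiceless bilabial fricative — in this inventory, /ɸ/.

/ɸ/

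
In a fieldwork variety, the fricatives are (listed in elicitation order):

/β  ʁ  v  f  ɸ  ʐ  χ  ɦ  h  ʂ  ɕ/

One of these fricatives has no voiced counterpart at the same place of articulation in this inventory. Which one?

Bilabial: /ɸ/ ~ /β/
Labiodental: /f/ ~ /v/
Retroflex: /ʂ/ ~ /ʐ/
Uvular: /χ/ ~ /ʁ/
Glottal: /h/ ~ /ɦ/
Alveolo-palatal: only /ɕ/ (voiceless); no voiced partner.
So /ɕ/ is the unpaired segment.

/ɕ/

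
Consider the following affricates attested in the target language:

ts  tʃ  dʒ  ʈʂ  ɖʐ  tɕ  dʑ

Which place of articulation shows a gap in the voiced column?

Voiceless: /ts/ (alveolar), /tʃ/ (postalveolar), /ʈʂ/ (retroflex), /tɕ/ (alveolo-palatal).
Voiced: /dʒ/ (postalveolar), /ɖʐ/ (retroflex), /dʑ/ (alveolo-palatal).
Every place of articulation has a voiced member except alveolar, where /dz/ would be expected.

alveolar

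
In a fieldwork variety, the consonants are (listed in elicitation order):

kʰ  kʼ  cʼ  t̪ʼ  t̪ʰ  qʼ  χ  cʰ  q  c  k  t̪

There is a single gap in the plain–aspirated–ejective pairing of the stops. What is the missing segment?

place of articulation  plain     aspirated  ejective
dental            t̪        t̪ʰ       t̪ʼ     
palatal           c         cʰ        cʼ      
velar             k         kʰ        kʼ      
uvular            q         —         qʼ      
The uvular row has no aspirated member, so the gap is the aspirated uvular stop /qʰ/.

/qʰ/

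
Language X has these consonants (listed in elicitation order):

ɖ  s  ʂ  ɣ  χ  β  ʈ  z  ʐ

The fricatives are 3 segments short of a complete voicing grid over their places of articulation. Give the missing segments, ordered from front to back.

/ɸ/, /x/, /ʁ/

Voiceless: /s/ (alveolar), /ʂ/ (retroflex), /χ/ (uvular).
Voiced: /β/ (bilabial), /z/ (alveolar), /ʐ/ (retroflex), /ɣ/ (velar).
Gaps, from front to back: bilabial lacks voiceless (/ɸ/); velar lacks voiceless (/x/); uvular lacks voiced (/ʁ/).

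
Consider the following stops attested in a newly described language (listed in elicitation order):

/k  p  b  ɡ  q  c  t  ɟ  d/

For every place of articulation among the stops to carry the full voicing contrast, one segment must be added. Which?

place of articulation  voiceless  voiced  
bilabial          p         b       
alveolar          t         d       
palatal           c         ɟ       
velar             k         ɡ       
uvular            q         —       
The uvular row has no voiced member, so the gap is the voiced uvular stop /ɢ/.

/ɢ/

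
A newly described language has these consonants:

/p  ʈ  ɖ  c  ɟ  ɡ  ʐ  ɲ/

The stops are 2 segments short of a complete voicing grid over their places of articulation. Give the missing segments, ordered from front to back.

Voiceless: /p/ (bilabial), /ʈ/ (retroflex), /c/ (palatal).
Voiced: /ɖ/ (retroflex), /ɟ/ (palatal), /ɡ/ (velar).
Gaps, from front to back: bilabial lacks voiced (/b/); velar lacks voiceless (/k/).

/b/, /k/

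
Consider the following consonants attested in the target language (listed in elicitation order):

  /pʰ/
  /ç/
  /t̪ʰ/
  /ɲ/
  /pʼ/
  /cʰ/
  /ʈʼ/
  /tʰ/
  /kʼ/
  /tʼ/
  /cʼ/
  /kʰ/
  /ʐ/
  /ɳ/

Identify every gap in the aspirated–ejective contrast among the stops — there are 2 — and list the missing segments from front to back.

bilabial: aspirated /pʰ/, ejective /pʼ/.
dental: aspirated /t̪ʰ/, ejective —.
alveolar: aspirated /tʰ/, ejective /tʼ/.
retroflex: aspirated —, ejective /ʈʼ/.
palatal: aspirated /cʰ/, ejective /cʼ/.
velar: aspirated /kʰ/, ejective /kʼ/.
Gaps, from front to back: dental lacks ejective (/t̪ʼ/); retroflex lacks aspirated (/ʈʰ/).

/t̪ʼ/, /ʈʰ/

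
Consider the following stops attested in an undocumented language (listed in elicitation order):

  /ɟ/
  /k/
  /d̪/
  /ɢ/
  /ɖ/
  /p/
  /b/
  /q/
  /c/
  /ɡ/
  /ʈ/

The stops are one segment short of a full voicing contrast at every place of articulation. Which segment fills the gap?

/t̪/

place of articulation  voiceless  voiced  
bilabial          p         b       
dental            —         d̪      
retroflex         ʈ         ɖ       
palatal           c         ɟ       
velar             k         ɡ       
uvular            q         ɢ       
The dental row has no voiceless member, so the gap is the voiceless dental stop /t̪/.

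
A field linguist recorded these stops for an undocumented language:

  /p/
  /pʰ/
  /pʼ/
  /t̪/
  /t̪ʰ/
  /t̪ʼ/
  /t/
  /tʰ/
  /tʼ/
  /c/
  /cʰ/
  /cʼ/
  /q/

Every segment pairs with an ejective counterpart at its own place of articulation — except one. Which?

/q/

Bilabial: /p/ ~ /pʰ/ ~ /pʼ/
Dental: /t̪/ ~ /t̪ʰ/ ~ /t̪ʼ/
Alveolar: /t/ ~ /tʰ/ ~ /tʼ/
Palatal: /c/ ~ /cʰ/ ~ /cʼ/
Uvular: only /q/ (plain); no ejective partner.
So /q/ is the unpaired segment.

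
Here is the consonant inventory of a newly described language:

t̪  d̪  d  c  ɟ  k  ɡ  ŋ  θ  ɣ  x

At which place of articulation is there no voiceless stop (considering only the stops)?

alveolar

place of articulation  voiceless  voiced  
dental            t̪        d̪      
alveolar          —         d       
palatal           c         ɟ       
velar             k         ɡ       
Every place of articulation has a voiceless member except alveolar, where /t/ would be expected.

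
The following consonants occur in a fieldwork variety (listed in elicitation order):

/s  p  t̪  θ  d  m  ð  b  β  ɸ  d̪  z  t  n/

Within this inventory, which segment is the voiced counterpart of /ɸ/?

/β/

/ɸ/ is a voiceless bilabial fricative.
The voiced counterpart is a voiced bilabial fricative — in this inventory, /β/.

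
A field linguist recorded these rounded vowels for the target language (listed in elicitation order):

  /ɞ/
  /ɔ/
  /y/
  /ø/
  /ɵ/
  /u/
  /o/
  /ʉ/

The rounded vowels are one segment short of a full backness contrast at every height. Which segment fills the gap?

/œ/

high: front /y/, central /ʉ/, back /u/.
high-mid: front /ø/, central /ɵ/, back /o/.
low-mid: front —, central /ɞ/, back /ɔ/.
The low-mid row has no front member, so the gap is the low-mid front rounded vowel /œ/.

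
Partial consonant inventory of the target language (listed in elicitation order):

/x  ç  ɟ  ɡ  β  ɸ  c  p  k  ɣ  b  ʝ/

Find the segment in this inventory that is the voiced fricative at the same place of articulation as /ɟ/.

/ʝ/

/ɟ/ is a voiced palatal stop.
The voiced fricative at the same place is a voiced palatal fricative — in this inventory, /ʝ/.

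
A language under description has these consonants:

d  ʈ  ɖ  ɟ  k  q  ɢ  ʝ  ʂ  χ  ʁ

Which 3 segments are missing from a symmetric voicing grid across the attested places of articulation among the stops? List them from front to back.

Voiceless: /ʈ/ (retroflex), /k/ (velar), /q/ (uvular).
Voiced: /d/ (alveolar), /ɖ/ (retroflex), /ɟ/ (palatal), /ɢ/ (uvular).
Gaps, from front to back: alveolar lacks voiceless (/t/); palatal lacks voiceless (/c/); velar lacks voiced (/ɡ/).

/t/, /c/, /ɡ/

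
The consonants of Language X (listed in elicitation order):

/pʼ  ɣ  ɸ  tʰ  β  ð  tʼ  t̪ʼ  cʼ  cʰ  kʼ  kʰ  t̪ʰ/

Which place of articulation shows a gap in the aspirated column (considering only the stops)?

bilabial: aspirated —, ejective /pʼ/.
dental: aspirated /t̪ʰ/, ejective /t̪ʼ/.
alveolar: aspirated /tʰ/, ejective /tʼ/.
palatal: aspirated /cʰ/, ejective /cʼ/.
velar: aspirated /kʰ/, ejective /kʼ/.
Every place of articulation has an aspirated member except bilabial, where /pʰ/ would be expected.

bilabial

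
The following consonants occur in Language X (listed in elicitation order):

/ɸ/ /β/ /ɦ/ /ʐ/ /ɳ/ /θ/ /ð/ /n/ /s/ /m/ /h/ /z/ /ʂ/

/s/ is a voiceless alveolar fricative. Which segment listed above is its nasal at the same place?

/n/

The nasal at the same place is an alveolar nasal — in this inventory, /n/.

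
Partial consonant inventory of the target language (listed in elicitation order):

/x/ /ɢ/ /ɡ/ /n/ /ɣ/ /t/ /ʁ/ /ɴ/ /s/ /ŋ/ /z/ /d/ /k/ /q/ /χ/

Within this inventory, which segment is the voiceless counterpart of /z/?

/s/

/z/ is a voiced alveolar fricative.
The voiceless counterpart is a voiceless alveolar fricative — in this inventory, /s/.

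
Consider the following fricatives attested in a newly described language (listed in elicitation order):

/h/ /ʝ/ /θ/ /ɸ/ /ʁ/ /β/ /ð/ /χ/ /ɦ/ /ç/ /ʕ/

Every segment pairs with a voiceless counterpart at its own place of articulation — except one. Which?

/ʕ/

Bilabial: /ɸ/ ~ /β/
Dental: /θ/ ~ /ð/
Palatal: /ç/ ~ /ʝ/
Uvular: /χ/ ~ /ʁ/
Glottal: /h/ ~ /ɦ/
Pharyngeal: only /ʕ/ (voiced); no voiceless partner.
So /ʕ/ is the unpaired segment.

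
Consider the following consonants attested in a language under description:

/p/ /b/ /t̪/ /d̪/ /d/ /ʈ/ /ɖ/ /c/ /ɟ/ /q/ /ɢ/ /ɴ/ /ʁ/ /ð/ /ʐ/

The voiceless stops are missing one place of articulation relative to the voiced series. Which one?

place of articulation  voiceless  voiced  
bilabial          p         b       
dental            t̪        d̪      
alveolar          —         d       
retroflex         ʈ         ɖ       
palatal           c         ɟ       
uvular            q         ɢ       
Every place of articulation has a voiceless member except alveolar, where /t/ would be expected.

alveolar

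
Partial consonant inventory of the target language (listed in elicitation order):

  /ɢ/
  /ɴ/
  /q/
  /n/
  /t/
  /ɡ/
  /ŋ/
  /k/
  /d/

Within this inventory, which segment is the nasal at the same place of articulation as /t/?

/n/

/t/ is a voiceless alveolar stop.
The nasal at the same place is an alveolar nasal — in this inventory, /n/.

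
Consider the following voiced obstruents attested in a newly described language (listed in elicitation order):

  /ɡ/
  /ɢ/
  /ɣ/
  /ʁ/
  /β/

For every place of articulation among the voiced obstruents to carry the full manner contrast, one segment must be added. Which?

/b/

Stop: /ɡ/ (velar), /ɢ/ (uvular).
Fricative: /β/ (bilabial), /ɣ/ (velar), /ʁ/ (uvular).
The bilabial row has no stop member, so the gap is the bilabial stop /b/.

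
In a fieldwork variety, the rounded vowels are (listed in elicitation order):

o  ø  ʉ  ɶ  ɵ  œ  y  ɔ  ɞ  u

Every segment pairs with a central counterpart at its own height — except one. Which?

/ɶ/

High: /y/ ~ /ʉ/ ~ /u/
High-mid: /ø/ ~ /ɵ/ ~ /o/
Low-mid: /œ/ ~ /ɞ/ ~ /ɔ/
Low: only /ɶ/ (front); no central partner.
So /ɶ/ is the unpaired segment.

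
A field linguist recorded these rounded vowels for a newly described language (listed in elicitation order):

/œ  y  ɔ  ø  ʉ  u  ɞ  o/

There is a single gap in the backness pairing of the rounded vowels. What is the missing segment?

height            front     central   back    
high              y         ʉ         u       
high-mid          ø         —         o       
low-mid           œ         ɞ         ɔ       
The high-mid row has no central member, so the gap is the high-mid central rounded vowel /ɵ/.

/ɵ/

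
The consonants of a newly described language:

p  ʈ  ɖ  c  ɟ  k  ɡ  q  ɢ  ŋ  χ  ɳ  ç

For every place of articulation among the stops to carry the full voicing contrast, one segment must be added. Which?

place of articulation  voiceless  voiced  
bilabial          p         —       
retroflex         ʈ         ɖ       
palatal           c         ɟ       
velar             k         ɡ       
uvular            q         ɢ       
The bilabial row has no voiced member, so the gap is the voiced bilabial stop /b/.

/b/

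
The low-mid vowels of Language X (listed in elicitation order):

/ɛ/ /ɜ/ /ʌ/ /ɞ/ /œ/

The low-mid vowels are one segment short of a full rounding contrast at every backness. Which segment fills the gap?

/ɔ/

backness          unrounded  rounded 
front             ɛ         œ       
central           ɜ         ɞ       
back              ʌ         —       
The back row has no rounded member, so the gap is the back rounded vowel /ɔ/.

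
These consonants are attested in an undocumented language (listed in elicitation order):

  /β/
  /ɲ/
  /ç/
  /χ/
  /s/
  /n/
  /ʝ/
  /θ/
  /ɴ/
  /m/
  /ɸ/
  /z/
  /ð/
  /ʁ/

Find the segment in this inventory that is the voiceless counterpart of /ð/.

/ð/ is a voiced dental fricative.
The voiceless counterpart is a voiceless dental fricative — in this inventory, /θ/.

/θ/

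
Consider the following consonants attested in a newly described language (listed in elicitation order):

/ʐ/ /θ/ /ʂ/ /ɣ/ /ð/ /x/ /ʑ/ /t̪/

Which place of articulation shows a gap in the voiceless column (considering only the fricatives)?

place of articulation  voiceless  voiced  
dental            θ         ð       
retroflex         ʂ         ʐ       
alveolo-palatal   —         ʑ       
velar             x         ɣ       
Every place of articulation has a voiceless member except alveolo-palatal, where /ɕ/ would be expected.

alveolo-palatal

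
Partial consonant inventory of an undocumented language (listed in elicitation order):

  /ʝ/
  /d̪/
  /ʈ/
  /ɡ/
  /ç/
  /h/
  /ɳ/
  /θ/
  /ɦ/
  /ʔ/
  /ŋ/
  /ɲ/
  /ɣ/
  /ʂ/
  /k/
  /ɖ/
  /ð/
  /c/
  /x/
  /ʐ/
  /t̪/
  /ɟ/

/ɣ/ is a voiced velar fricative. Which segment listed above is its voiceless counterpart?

The voiceless counterpart is a voiceless velar fricative — in this inventory, /x/.

/x/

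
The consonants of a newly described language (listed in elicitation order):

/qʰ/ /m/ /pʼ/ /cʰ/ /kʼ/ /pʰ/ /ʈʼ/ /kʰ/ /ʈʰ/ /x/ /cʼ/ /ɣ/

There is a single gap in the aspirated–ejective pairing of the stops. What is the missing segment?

bilabial: aspirated /pʰ/, ejective /pʼ/.
retroflex: aspirated /ʈʰ/, ejective /ʈʼ/.
palatal: aspirated /cʰ/, ejective /cʼ/.
velar: aspirated /kʰ/, ejective /kʼ/.
uvular: aspirated /qʰ/, ejective —.
The uvular row has no ejective member, so the gap is the ejective uvular stop /qʼ/.

/qʼ/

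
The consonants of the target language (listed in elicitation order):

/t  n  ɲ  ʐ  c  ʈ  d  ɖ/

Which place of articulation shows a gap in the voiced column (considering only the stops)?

palatal

place of articulation  voiceless  voiced  
alveolar          t         d       
retroflex         ʈ         ɖ       
palatal           c         —       
Every place of articulation has a voiced member except palatal, where /ɟ/ would be expected.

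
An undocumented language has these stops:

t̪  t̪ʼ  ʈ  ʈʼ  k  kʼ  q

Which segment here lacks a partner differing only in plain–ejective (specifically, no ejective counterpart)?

/q/

Dental: /t̪/ ~ /t̪ʼ/
Retroflex: /ʈ/ ~ /ʈʼ/
Velar: /k/ ~ /kʼ/
Uvular: only /q/ (plain); no ejective partner.
So /q/ is the unpaired segment.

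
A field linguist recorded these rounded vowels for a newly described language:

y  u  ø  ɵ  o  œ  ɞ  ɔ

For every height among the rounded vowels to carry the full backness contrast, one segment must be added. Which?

high: front /y/, central —, back /u/.
high-mid: front /ø/, central /ɵ/, back /o/.
low-mid: front /œ/, central /ɞ/, back /ɔ/.
The high row has no central member, so the gap is the high central rounded vowel /ʉ/.

/ʉ/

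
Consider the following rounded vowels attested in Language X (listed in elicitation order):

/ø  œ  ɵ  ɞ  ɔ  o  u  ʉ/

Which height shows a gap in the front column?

high: front —, central /ʉ/, back /u/.
high-mid: front /ø/, central /ɵ/, back /o/.
low-mid: front /œ/, central /ɞ/, back /ɔ/.
Every height has a front member except high, where /y/ would be expected.

high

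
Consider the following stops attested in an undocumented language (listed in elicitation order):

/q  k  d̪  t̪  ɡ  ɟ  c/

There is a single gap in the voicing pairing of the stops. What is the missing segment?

/ɢ/

Voiceless: /t̪/ (dental), /c/ (palatal), /k/ (velar), /q/ (uvular).
Voiced: /d̪/ (dental), /ɟ/ (palatal), /ɡ/ (velar).
The uvular row has no voiced member, so the gap is the voiced uvular stop /ɢ/.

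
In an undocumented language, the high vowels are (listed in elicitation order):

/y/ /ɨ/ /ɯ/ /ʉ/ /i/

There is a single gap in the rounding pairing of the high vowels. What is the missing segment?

Unrounded: /i/ (front), /ɨ/ (central), /ɯ/ (back).
Rounded: /y/ (front), /ʉ/ (central).
The back row has no rounded member, so the gap is the back rounded vowel /u/.

/u/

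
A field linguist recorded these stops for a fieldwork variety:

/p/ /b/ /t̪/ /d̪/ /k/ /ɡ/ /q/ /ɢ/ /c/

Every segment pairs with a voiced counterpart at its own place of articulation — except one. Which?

Bilabial: /p/ ~ /b/
Dental: /t̪/ ~ /d̪/
Velar: /k/ ~ /ɡ/
Uvular: /q/ ~ /ɢ/
Palatal: only /c/ (voiceless); no voiced partner.
So /c/ is the unpaired segment.

/c/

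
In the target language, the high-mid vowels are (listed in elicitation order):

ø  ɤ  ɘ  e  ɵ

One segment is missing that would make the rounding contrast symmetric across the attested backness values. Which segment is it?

/o/

backness          unrounded  rounded 
front             e         ø       
central           ɘ         ɵ       
back              ɤ         —       
The back row has no rounded member, so the gap is the back rounded vowel /o/.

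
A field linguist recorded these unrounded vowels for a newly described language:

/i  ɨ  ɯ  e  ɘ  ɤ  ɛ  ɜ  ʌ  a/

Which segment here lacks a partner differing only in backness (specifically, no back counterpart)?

/a/

High: /i/ ~ /ɨ/ ~ /ɯ/
High-mid: /e/ ~ /ɘ/ ~ /ɤ/
Low-mid: /ɛ/ ~ /ɜ/ ~ /ʌ/
Low: only /a/ (front); no back partner.
So /a/ is the unpaired segment.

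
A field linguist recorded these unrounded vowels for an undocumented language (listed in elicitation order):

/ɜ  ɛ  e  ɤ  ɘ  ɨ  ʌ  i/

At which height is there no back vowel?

high

Front: /i/ (high), /e/ (high-mid), /ɛ/ (low-mid).
Central: /ɨ/ (high), /ɘ/ (high-mid), /ɜ/ (low-mid).
Back: /ɤ/ (high-mid), /ʌ/ (low-mid).
Every height has a back member except high, where /ɯ/ would be expected.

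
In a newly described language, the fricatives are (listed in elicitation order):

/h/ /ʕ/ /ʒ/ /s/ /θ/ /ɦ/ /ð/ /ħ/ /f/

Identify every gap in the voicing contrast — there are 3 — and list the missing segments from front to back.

/v/, /z/, /ʃ/

labiodental: voiceless /f/, voiced —.
dental: voiceless /θ/, voiced /ð/.
alveolar: voiceless /s/, voiced —.
postalveolar: voiceless —, voiced /ʒ/.
pharyngeal: voiceless /ħ/, voiced /ʕ/.
glottal: voiceless /h/, voiced /ɦ/.
Gaps, from front to back: labiodental lacks voiced (/v/); alveolar lacks voiced (/z/); postalveolar lacks voiceless (/ʃ/).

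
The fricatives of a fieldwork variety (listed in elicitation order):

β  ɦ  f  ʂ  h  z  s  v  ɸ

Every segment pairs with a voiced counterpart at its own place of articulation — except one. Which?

Bilabial: /ɸ/ ~ /β/
Labiodental: /f/ ~ /v/
Alveolar: /s/ ~ /z/
Glottal: /h/ ~ /ɦ/
Retroflex: only /ʂ/ (voiceless); no voiced partner.
So /ʂ/ is the unpaired segment.

/ʂ/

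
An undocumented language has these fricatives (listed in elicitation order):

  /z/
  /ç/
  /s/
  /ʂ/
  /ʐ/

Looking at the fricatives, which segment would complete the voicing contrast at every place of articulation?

/ʝ/

place of articulation  voiceless  voiced  
alveolar          s         z       
retroflex         ʂ         ʐ       
palatal           ç         —       
The palatal row has no voiced member, so the gap is the voiced palatal fricative /ʝ/.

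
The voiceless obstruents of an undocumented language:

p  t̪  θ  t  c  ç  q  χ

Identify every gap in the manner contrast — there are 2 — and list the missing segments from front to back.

/ɸ/, /s/

bilabial: stop /p/, fricative —.
dental: stop /t̪/, fricative /θ/.
alveolar: stop /t/, fricative —.
palatal: stop /c/, fricative /ç/.
uvular: stop /q/, fricative /χ/.
Gaps, from front to back: bilabial lacks fricative (/ɸ/); alveolar lacks fricative (/s/).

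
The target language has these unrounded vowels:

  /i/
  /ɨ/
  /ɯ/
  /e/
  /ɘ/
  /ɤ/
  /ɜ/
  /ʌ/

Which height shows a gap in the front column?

Front: /i/ (high), /e/ (high-mid).
Central: /ɨ/ (high), /ɘ/ (high-mid), /ɜ/ (low-mid).
Back: /ɯ/ (high), /ɤ/ (high-mid), /ʌ/ (low-mid).
Every height has a front member except low-mid, where /ɛ/ would be expected.

low-mid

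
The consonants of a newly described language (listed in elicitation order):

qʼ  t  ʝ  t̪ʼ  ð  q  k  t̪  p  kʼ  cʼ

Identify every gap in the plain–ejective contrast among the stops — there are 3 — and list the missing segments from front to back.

/pʼ/, /tʼ/, /c/

bilabial: plain /p/, ejective —.
dental: plain /t̪/, ejective /t̪ʼ/.
alveolar: plain /t/, ejective —.
palatal: plain —, ejective /cʼ/.
velar: plain /k/, ejective /kʼ/.
uvular: plain /q/, ejective /qʼ/.
Gaps, from front to back: bilabial lacks ejective (/pʼ/); alveolar lacks ejective (/tʼ/); palatal lacks plain (/c/).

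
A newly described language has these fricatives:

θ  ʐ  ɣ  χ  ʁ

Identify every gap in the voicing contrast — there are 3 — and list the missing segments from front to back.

place of articulation  voiceless  voiced  
dental            θ         —       
retroflex         —         ʐ       
velar             —         ɣ       
uvular            χ         ʁ       
Gaps, from front to back: dental lacks voiced (/ð/); retroflex lacks voiceless (/ʂ/); velar lacks voiceless (/x/).

/ð/, /ʂ/, /x/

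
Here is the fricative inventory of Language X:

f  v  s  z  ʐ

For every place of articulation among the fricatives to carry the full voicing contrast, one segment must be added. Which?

labiodental: voiceless /f/, voiced /v/.
alveolar: voiceless /s/, voiced /z/.
retroflex: voiceless —, voiced /ʐ/.
The retroflex row has no voiceless member, so the gap is the voiceless retroflex fricative /ʂ/.

/ʂ/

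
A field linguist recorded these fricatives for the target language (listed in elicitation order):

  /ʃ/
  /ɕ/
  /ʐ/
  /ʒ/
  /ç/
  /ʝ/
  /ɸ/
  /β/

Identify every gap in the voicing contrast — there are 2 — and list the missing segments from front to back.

/ʂ/, /ʑ/

bilabial: voiceless /ɸ/, voiced /β/.
postalveolar: voiceless /ʃ/, voiced /ʒ/.
retroflex: voiceless —, voiced /ʐ/.
alveolo-palatal: voiceless /ɕ/, voiced —.
palatal: voiceless /ç/, voiced /ʝ/.
Gaps, from front to back: retroflex lacks voiceless (/ʂ/); alveolo-palatal lacks voiced (/ʑ/).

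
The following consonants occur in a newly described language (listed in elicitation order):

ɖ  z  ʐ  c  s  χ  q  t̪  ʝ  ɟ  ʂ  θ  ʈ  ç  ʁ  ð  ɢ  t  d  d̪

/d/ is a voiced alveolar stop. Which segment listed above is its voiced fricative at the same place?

/z/

The voiced fricative at the same place is a voiced alveolar fricative — in this inventory, /z/.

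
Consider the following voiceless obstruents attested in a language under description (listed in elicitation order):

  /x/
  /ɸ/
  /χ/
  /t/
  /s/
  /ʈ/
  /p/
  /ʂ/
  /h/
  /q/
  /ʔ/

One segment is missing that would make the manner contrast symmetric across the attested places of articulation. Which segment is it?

/k/

bilabial: stop /p/, fricative /ɸ/.
alveolar: stop /t/, fricative /s/.
retroflex: stop /ʈ/, fricative /ʂ/.
velar: stop —, fricative /x/.
uvular: stop /q/, fricative /χ/.
glottal: stop /ʔ/, fricative /h/.
The velar row has no stop member, so the gap is the velar stop /k/.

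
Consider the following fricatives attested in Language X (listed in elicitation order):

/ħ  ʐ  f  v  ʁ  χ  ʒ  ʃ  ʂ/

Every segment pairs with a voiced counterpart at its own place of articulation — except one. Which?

/ħ/

Labiodental: /f/ ~ /v/
Postalveolar: /ʃ/ ~ /ʒ/
Retroflex: /ʂ/ ~ /ʐ/
Uvular: /χ/ ~ /ʁ/
Pharyngeal: only /ħ/ (voiceless); no voiced partner.
So /ħ/ is the unpaired segment.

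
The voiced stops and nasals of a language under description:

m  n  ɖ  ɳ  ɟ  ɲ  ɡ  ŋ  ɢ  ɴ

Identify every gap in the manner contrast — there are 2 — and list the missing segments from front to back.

Oral stop: /ɖ/ (retroflex), /ɟ/ (palatal), /ɡ/ (velar), /ɢ/ (uvular).
Nasal: /m/ (bilabial), /n/ (alveolar), /ɳ/ (retroflex), /ɲ/ (palatal), /ŋ/ (velar), /ɴ/ (uvular).
Gaps, from front to back: bilabial lacks oral stop (/b/); alveolar lacks oral stop (/d/).

/b/, /d/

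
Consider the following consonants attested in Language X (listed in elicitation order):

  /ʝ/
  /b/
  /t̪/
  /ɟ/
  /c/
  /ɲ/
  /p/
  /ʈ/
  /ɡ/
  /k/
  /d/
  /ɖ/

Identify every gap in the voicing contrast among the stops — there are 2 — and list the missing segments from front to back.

/d̪/, /t/

place of articulation  voiceless  voiced  
bilabial          p         b       
dental            t̪        —       
alveolar          —         d       
retroflex         ʈ         ɖ       
palatal           c         ɟ       
velar             k         ɡ       
Gaps, from front to back: dental lacks voiced (/d̪/); alveolar lacks voiceless (/t/).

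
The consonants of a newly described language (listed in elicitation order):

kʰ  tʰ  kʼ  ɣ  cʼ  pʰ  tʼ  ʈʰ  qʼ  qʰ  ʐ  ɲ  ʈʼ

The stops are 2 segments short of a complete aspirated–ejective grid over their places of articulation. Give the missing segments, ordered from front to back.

/pʼ/, /cʰ/

bilabial: aspirated /pʰ/, ejective —.
alveolar: aspirated /tʰ/, ejective /tʼ/.
retroflex: aspirated /ʈʰ/, ejective /ʈʼ/.
palatal: aspirated —, ejective /cʼ/.
velar: aspirated /kʰ/, ejective /kʼ/.
uvular: aspirated /qʰ/, ejective /qʼ/.
Gaps, from front to back: bilabial lacks ejective (/pʼ/); palatal lacks aspirated (/cʰ/).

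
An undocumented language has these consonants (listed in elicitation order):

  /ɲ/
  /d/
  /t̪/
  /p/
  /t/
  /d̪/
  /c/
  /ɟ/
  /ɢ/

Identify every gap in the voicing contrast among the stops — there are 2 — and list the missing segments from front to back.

/b/, /q/

bilabial: voiceless /p/, voiced —.
dental: voiceless /t̪/, voiced /d̪/.
alveolar: voiceless /t/, voiced /d/.
palatal: voiceless /c/, voiced /ɟ/.
uvular: voiceless —, voiced /ɢ/.
Gaps, from front to back: bilabial lacks voiced (/b/); uvular lacks voiceless (/q/).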